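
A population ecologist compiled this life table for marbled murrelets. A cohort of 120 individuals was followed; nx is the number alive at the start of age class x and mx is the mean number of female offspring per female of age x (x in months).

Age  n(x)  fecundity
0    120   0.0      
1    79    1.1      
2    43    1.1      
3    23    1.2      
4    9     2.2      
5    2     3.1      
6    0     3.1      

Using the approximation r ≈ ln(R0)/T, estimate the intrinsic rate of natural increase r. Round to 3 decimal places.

lx = nx/n0 = nx/120: 1, 0.65833…, 0.35833…, 0.19167…, 0.075, 0.01667…, 0
R0 = Σ lx·mx = 0 + 0.72417… + 0.39417… + 0.23… + 0.165 + 0.05167… + 0 = 1.565…
Σ x·lx·mx = 3.120833…; T = 3.120833…/1.565… = 1.99414…
r ≈ ln(R0)/T = ln(1.565…)/1.99414… = 0.2246… → 0.225

0.225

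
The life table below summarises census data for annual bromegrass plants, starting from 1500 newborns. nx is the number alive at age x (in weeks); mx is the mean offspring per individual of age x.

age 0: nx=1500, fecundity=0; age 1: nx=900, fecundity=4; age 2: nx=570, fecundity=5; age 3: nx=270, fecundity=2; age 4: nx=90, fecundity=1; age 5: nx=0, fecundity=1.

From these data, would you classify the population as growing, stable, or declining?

growing

lx = nx/n0 = nx/1500: 1, 0.6, 0.38, 0.18, 0.06, 0
R0 = Σ lx·mx = 0 + 2.4 + 1.9 + 0.36 + 0.06 + 0 = 4.72
R0 > 1, so the population is growing.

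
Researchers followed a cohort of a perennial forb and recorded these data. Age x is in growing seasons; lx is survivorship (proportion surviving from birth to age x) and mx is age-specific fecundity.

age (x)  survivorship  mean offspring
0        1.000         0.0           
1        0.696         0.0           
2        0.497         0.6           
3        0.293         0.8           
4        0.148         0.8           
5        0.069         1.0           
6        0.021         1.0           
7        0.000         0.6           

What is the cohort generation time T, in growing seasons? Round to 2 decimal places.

3.03

lx·mx: 0, 0, 0.2982, 0.2344, 0.1184, 0.069, 0.021, 0 → R0 = 0.741
x·lx·mx: 0, 0, 0.5964, 0.7032, 0.4736, 0.345, 0.126, 0 → Σ = 2.2442
T = 2.2442 / 0.741 = 3.02861… → 3.03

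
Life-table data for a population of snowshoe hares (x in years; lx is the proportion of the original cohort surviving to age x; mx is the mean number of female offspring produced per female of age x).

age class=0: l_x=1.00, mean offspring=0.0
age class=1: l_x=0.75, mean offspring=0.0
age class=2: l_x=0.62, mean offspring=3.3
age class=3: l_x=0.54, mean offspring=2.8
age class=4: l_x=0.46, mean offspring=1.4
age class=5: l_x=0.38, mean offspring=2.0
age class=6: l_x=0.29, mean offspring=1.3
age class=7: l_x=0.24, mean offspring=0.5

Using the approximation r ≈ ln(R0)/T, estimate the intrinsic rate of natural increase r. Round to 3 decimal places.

0.512

R0 = Σ lx·mx = 0 + 0 + 2.046 + 1.512 + 0.644 + 0.76 + 0.377 + 0.12 = 5.459
Σ x·lx·mx = 18.106; T = 18.106/5.459 = 3.31672…
r ≈ ln(R0)/T = ln(5.459)/3.31672… = 0.51173… → 0.512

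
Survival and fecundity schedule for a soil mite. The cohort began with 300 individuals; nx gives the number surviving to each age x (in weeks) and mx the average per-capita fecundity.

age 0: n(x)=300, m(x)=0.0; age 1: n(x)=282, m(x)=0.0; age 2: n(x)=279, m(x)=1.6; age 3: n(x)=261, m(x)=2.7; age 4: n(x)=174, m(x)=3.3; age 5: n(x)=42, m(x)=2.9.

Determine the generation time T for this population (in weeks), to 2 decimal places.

lx = nx/n0 = nx/300: 1, 0.94, 0.93, 0.87, 0.58, 0.14
lx·mx: 0, 0, 1.488, 2.349, 1.914, 0.406 → R0 = 6.157
x·lx·mx: 0, 0, 2.976, 7.047, 7.656, 2.03 → Σ = 19.709
T = 19.709 / 6.157 = 3.201072… → 3.20

3.20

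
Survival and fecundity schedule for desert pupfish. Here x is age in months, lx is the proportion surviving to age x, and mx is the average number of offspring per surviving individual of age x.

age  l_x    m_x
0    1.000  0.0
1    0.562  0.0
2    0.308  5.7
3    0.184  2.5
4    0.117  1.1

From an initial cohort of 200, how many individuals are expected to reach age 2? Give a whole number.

62

Expected survivors = N0 · l_2 = 200 × 0.308 = 61.6 → 62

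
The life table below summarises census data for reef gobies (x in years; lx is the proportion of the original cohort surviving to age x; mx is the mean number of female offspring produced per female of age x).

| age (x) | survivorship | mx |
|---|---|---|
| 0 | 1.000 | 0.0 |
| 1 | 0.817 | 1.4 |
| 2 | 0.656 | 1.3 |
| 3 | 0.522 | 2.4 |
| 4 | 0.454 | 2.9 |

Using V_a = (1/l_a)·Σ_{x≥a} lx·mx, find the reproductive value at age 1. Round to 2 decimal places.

lx·mx for x ≥ 1: 1.1438, 0.8528, 1.2528, 1.3166 → sum = 4.566
V_1 = 4.566 / l_1 = 4.566 / 0.817 = 5.588739… → 5.59

5.59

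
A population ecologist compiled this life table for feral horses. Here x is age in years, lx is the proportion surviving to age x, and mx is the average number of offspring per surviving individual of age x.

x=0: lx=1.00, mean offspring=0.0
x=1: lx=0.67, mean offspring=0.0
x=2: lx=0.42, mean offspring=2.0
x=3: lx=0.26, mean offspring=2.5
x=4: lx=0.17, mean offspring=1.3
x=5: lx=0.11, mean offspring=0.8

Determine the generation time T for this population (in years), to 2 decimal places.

lx·mx: 0, 0, 0.84, 0.65, 0.221, 0.088 → R0 = 1.799
x·lx·mx: 0, 0, 1.68, 1.95, 0.884, 0.44 → Σ = 4.954
T = 4.954 / 1.799 = 2.753752… → 2.75

2.75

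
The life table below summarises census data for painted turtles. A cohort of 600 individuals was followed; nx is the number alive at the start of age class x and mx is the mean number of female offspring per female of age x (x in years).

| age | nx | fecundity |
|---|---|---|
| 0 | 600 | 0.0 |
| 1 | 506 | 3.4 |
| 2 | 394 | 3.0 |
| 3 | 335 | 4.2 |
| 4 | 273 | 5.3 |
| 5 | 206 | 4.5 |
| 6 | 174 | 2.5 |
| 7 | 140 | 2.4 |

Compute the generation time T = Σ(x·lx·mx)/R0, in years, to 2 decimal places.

3.18

lx = nx/n0 = nx/600: 1, 0.84333…, 0.65667…, 0.55833…, 0.455, 0.34333…, 0.29, 0.23333…
lx·mx: 0, 2.867333…, 1.97…, 2.345…, 2.4115, 1.545…, 0.725, 0.56… → R0 = 12.423833…
x·lx·mx: 0, 2.867333…, 3.94…, 7.035…, 9.646, 7.725…, 4.35, 3.92… → Σ = 39.483333…
T = 39.483333… / 12.423833… = 3.178031… → 3.18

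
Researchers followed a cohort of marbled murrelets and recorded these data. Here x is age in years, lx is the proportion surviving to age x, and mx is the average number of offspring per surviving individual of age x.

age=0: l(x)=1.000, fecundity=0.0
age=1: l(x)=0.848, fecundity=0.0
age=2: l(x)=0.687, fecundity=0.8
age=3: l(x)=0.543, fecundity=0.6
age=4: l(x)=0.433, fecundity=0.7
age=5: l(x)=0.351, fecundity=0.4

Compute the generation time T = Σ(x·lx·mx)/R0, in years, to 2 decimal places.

lx·mx: 0, 0, 0.5496, 0.3258, 0.3031, 0.1404 → R0 = 1.3189
x·lx·mx: 0, 0, 1.0992, 0.9774, 1.2124, 0.702 → Σ = 3.991
T = 3.991 / 1.3189 = 3.026007… → 3.03

3.03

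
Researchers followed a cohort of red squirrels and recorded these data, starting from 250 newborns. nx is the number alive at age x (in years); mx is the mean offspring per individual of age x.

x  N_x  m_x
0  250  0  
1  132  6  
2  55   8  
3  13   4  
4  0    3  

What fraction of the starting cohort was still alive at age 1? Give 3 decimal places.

0.528

l_1 = n_1/n_0 = 132/250 = 0.528 → 0.528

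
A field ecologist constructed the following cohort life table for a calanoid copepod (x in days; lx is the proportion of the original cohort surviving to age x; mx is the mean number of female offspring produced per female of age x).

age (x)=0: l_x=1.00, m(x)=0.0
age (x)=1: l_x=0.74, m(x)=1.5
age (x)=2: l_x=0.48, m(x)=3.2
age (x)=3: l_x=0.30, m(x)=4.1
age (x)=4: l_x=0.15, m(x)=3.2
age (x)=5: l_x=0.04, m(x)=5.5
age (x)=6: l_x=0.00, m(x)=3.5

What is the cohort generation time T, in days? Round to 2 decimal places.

lx·mx: 0, 1.11, 1.536, 1.23, 0.48, 0.22, 0 → R0 = 4.576
x·lx·mx: 0, 1.11, 3.072, 3.69, 1.92, 1.1, 0 → Σ = 10.892
T = 10.892 / 4.576 = 2.380245… → 2.38

2.38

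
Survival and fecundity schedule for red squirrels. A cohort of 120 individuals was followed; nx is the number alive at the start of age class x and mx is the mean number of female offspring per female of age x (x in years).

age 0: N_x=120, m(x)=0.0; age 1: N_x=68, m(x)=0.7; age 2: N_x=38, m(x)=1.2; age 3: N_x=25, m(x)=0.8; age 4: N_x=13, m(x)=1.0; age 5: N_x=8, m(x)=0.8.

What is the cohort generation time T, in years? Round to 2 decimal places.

lx = nx/n0 = nx/120: 1, 0.56667…, 0.31667…, 0.20833…, 0.10833…, 0.06667…
lx·mx: 0, 0.396667…, 0.38…, 0.166667…, 0.108333…, 0.053333… → R0 = 1.105…
x·lx·mx: 0, 0.396667…, 0.76…, 0.5…, 0.433333…, 0.266667… → Σ = 2.356667…
T = 2.356667… / 1.105… = 2.13273… → 2.13

2.13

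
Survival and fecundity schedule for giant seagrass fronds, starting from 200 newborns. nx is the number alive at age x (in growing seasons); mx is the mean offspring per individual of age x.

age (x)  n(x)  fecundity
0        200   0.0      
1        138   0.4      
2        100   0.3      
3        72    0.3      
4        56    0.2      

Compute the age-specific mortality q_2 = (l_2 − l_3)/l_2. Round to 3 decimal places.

0.280

lx = nx/n0 = nx/200: 1, 0.69, 0.5, 0.36, 0.28
q_2 = (l_2 − l_3) / l_2 = (0.5 − 0.36) / 0.5
     = 0.14 / 0.5 = 0.28 → 0.280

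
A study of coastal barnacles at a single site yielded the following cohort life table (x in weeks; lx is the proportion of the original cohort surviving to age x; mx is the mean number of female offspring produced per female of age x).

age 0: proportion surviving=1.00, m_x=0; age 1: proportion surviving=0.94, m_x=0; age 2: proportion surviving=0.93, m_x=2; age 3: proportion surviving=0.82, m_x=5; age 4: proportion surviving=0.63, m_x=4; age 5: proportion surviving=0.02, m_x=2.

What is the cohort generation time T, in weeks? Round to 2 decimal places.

lx·mx: 0, 0, 1.86, 4.1, 2.52, 0.04 → R0 = 8.52
x·lx·mx: 0, 0, 3.72, 12.3, 10.08, 0.2 → Σ = 26.3
T = 26.3 / 8.52 = 3.086854… → 3.09

3.09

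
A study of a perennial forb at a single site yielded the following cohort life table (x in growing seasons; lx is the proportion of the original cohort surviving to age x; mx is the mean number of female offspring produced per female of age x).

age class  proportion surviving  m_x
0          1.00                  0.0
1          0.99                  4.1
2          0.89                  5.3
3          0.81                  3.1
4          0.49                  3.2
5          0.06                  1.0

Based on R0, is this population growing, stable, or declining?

R0 = Σ lx·mx = 0 + 4.059 + 4.717 + 2.511 + 1.568 + 0.06 = 12.915
R0 > 1, so the population is growing.

growing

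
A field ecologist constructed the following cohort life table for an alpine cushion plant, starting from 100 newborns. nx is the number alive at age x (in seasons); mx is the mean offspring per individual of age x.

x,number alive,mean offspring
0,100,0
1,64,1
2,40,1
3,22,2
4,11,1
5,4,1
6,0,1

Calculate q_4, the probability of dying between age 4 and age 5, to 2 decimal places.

lx = nx/n0 = nx/100: 1, 0.64, 0.4, 0.22, 0.11, 0.04, 0
q_4 = (l_4 − l_5) / l_4 = (0.11 − 0.04) / 0.11
     = 0.07 / 0.11 = 0.636364… → 0.64

0.64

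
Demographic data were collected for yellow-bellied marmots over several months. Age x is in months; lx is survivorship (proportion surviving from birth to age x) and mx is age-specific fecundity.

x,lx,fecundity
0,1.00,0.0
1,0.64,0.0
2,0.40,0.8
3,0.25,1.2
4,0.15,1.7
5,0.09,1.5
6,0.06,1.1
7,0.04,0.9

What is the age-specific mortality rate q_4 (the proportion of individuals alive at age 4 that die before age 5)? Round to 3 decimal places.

q_4 = (l_4 − l_5) / l_4 = (0.15 − 0.09) / 0.15
     = 0.06 / 0.15 = 0.4 → 0.400

0.400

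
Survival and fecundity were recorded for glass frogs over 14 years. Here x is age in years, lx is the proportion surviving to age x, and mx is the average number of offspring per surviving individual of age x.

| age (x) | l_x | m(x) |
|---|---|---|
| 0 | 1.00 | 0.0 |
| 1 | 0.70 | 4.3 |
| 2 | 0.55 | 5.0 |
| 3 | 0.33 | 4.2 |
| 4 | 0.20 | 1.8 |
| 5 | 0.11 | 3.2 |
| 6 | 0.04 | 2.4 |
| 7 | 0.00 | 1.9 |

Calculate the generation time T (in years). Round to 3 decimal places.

2.067

lx·mx: 0, 3.01, 2.75, 1.386, 0.36, 0.352, 0.096, 0 → R0 = 7.954
x·lx·mx: 0, 3.01, 5.5, 4.158, 1.44, 1.76, 0.576, 0 → Σ = 16.444
T = 16.444 / 7.954 = 2.067387… → 2.067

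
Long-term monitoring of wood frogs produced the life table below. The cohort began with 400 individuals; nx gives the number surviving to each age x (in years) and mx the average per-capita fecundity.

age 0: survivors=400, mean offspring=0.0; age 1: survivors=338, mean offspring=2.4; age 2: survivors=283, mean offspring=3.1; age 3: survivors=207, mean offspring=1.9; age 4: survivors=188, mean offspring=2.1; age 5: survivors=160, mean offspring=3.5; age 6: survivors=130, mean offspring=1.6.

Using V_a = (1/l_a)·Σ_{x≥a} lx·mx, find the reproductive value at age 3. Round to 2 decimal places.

7.52

lx = nx/n0 = nx/400: 1, 0.845, 0.7075, 0.5175, 0.47, 0.4, 0.325
lx·mx for x ≥ 3: 0.98325, 0.987, 1.4, 0.52 → sum = 3.89025
V_3 = 3.89025 / l_3 = 3.89025 / 0.5175 = 7.517391… → 7.52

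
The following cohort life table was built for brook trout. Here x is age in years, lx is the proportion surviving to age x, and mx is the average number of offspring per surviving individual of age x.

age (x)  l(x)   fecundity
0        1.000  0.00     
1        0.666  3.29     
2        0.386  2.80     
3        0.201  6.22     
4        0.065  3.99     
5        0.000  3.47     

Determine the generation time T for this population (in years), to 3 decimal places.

lx·mx: 0, 2.19114, 1.0808, 1.25022, 0.25935, 0 → R0 = 4.78151
x·lx·mx: 0, 2.19114, 2.1616, 3.75066, 1.0374, 0 → Σ = 9.1408
T = 9.1408 / 4.78151 = 1.911697… → 1.912

1.912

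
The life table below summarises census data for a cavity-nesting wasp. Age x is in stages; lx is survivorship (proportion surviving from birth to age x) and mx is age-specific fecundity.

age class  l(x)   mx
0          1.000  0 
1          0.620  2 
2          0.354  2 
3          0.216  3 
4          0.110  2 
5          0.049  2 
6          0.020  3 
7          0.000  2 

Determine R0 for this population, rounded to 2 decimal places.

2.97

lx·mx by age: 0, 1.24, 0.708, 0.648, 0.22, 0.098, 0.06, 0
R0 = Σ lx·mx = 2.974 → 2.97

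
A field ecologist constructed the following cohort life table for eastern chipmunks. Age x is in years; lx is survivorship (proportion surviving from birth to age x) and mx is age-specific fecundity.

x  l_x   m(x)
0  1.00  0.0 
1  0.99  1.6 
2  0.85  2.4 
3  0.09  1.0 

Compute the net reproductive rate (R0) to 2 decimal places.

lx·mx by age: 0, 1.584, 2.04, 0.09
R0 = Σ lx·mx = 3.714 → 3.71

3.71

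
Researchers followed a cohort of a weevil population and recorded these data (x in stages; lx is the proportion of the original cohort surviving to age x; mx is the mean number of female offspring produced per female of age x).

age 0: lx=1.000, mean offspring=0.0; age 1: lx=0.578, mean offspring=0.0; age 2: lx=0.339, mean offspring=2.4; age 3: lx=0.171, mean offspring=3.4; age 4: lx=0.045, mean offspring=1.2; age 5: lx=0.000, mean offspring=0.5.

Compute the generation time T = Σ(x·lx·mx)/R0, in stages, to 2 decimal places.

lx·mx: 0, 0, 0.8136, 0.5814, 0.054, 0 → R0 = 1.449
x·lx·mx: 0, 0, 1.6272, 1.7442, 0.216, 0 → Σ = 3.5874
T = 3.5874 / 1.449 = 2.475776… → 2.48

2.48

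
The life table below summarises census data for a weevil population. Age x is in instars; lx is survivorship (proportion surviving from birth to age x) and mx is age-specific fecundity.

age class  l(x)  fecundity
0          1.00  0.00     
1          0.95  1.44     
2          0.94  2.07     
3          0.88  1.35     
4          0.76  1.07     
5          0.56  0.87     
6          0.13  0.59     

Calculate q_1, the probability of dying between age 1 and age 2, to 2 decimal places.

0.01

q_1 = (l_1 − l_2) / l_1 = (0.95 − 0.94) / 0.95
     = 0.01 / 0.95 = 0.010526… → 0.01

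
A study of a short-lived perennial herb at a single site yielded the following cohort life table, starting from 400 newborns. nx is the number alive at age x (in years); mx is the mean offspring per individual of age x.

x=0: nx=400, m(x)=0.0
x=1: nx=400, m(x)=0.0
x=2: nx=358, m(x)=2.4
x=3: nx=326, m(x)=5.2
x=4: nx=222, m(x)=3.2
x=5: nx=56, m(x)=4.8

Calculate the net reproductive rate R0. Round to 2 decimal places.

8.83

lx = nx/n0 = nx/400: 1, 1, 0.895, 0.815, 0.555, 0.14
lx·mx by age: 0, 0, 2.148, 4.238, 1.776, 0.672
R0 = Σ lx·mx = 8.834 → 8.83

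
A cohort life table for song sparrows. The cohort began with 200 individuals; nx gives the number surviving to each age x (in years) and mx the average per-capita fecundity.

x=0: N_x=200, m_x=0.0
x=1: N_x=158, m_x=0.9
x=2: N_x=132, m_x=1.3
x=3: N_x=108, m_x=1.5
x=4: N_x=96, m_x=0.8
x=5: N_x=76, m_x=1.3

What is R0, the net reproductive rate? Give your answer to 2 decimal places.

lx = nx/n0 = nx/200: 1, 0.79, 0.66, 0.54, 0.48, 0.38
lx·mx by age: 0, 0.711, 0.858, 0.81, 0.384, 0.494
R0 = Σ lx·mx = 3.257 → 3.26

3.26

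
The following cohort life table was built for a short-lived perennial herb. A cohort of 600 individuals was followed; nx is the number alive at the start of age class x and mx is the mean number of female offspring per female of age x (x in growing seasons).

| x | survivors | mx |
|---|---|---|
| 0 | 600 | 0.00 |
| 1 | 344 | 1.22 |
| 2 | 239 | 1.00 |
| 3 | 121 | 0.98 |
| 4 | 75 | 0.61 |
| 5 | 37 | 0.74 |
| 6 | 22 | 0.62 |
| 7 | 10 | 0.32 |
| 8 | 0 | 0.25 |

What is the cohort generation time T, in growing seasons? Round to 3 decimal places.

lx = nx/n0 = nx/600: 1, 0.57333…, 0.39833…, 0.20167…, 0.125, 0.06167…, 0.03667…, 0.01667…, 0
lx·mx: 0, 0.699467…, 0.398333…, 0.197633…, 0.07625, 0.045633…, 0.022733…, 0.005333…, 0 → R0 = 1.445383…
x·lx·mx: 0, 0.699467…, 0.796667…, 0.5929…, 0.305, 0.228167…, 0.1364…, 0.037333…, 0 → Σ = 2.795933…
T = 2.795933… / 1.445383… = 1.934389… → 1.934

1.934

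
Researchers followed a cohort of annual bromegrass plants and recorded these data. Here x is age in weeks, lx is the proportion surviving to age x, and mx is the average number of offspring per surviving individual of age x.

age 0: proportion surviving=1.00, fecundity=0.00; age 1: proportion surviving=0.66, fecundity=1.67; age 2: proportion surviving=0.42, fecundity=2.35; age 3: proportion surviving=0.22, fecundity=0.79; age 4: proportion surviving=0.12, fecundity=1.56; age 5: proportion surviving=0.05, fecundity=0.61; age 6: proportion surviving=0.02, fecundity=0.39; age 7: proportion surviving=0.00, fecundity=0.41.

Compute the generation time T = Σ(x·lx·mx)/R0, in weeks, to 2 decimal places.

lx·mx: 0, 1.1022, 0.987, 0.1738, 0.1872, 0.0305, 0.0078, 0 → R0 = 2.4885
x·lx·mx: 0, 1.1022, 1.974, 0.5214, 0.7488, 0.1525, 0.0468, 0 → Σ = 4.5457
T = 4.5457 / 2.4885 = 1.826683… → 1.83

1.83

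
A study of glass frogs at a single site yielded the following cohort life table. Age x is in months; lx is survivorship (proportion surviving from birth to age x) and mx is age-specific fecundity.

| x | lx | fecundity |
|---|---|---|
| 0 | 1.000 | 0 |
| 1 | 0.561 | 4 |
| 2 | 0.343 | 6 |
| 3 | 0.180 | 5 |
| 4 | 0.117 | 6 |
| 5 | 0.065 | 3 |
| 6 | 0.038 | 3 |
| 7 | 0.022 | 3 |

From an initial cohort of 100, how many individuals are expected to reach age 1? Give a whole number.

56

Expected survivors = N0 · l_1 = 100 × 0.561 = 56.1 → 56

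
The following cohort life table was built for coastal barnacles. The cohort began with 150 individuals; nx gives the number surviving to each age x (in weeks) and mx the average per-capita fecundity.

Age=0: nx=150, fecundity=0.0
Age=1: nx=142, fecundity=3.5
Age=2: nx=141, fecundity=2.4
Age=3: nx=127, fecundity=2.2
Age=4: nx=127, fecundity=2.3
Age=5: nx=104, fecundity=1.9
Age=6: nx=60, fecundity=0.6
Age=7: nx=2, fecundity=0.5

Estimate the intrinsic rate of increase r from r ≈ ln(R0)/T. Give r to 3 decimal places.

0.894

lx = nx/n0 = nx/150: 1, 0.94667…, 0.94, 0.84667…, 0.84667…, 0.69333…, 0.4, 0.01333…
R0 = Σ lx·mx = 0 + 3.31333… + 2.256 + 1.86267… + 1.94733… + 1.31733… + 0.24 + 0.00667… = 10.943333…
Σ x·lx·mx = 29.276…; T = 29.276…/10.943333… = 2.67524…
r ≈ ln(R0)/T = ln(10.943333…)/2.67524… = 0.8944… → 0.894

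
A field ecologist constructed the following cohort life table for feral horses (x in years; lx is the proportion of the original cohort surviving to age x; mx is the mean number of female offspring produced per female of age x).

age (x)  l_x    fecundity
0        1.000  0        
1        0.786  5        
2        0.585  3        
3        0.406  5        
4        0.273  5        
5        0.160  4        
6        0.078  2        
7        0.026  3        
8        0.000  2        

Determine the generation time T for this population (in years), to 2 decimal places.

lx·mx: 0, 3.93, 1.755, 2.03, 1.365, 0.64, 0.156, 0.078, 0 → R0 = 9.954
x·lx·mx: 0, 3.93, 3.51, 6.09, 5.46, 3.2, 0.936, 0.546, 0 → Σ = 23.672
T = 23.672 / 9.954 = 2.378139… → 2.38

2.38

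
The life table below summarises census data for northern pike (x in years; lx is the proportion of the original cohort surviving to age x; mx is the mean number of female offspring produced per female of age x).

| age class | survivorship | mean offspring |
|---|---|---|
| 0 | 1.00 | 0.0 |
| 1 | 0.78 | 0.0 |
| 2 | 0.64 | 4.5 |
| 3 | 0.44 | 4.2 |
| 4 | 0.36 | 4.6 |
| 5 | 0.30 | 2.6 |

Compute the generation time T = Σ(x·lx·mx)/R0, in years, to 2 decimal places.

lx·mx: 0, 0, 2.88, 1.848, 1.656, 0.78 → R0 = 7.164
x·lx·mx: 0, 0, 5.76, 5.544, 6.624, 3.9 → Σ = 21.828
T = 21.828 / 7.164 = 3.046901… → 3.05

3.05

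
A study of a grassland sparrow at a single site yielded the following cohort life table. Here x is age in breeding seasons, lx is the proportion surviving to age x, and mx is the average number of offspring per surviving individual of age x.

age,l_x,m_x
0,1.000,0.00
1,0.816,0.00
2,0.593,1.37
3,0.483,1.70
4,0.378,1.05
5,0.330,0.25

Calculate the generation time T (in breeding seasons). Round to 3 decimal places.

2.881

lx·mx: 0, 0, 0.81241, 0.8211, 0.3969, 0.0825 → R0 = 2.11291
x·lx·mx: 0, 0, 1.62482, 2.4633, 1.5876, 0.4125 → Σ = 6.08822
T = 6.08822 / 2.11291 = 2.881438… → 2.881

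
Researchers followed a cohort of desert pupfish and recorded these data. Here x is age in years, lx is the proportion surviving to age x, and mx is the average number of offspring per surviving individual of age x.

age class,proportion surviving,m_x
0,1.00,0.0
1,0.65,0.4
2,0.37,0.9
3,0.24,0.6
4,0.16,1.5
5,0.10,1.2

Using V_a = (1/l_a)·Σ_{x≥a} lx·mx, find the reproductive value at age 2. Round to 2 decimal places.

lx·mx for x ≥ 2: 0.333, 0.144, 0.24, 0.12 → sum = 0.837
V_2 = 0.837 / l_2 = 0.837 / 0.37 = 2.262162… → 2.26

2.26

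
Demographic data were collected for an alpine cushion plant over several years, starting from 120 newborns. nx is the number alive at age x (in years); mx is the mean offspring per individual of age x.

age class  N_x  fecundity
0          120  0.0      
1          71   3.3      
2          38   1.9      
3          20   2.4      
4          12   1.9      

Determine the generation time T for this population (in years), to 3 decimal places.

1.627

lx = nx/n0 = nx/120: 1, 0.59167…, 0.31667…, 0.16667…, 0.1
lx·mx: 0, 1.9525…, 0.601667…, 0.4…, 0.19 → R0 = 3.144167…
x·lx·mx: 0, 1.9525…, 1.203333…, 1.2…, 0.76 → Σ = 5.115833…
T = 5.115833… / 3.144167… = 1.627087… → 1.627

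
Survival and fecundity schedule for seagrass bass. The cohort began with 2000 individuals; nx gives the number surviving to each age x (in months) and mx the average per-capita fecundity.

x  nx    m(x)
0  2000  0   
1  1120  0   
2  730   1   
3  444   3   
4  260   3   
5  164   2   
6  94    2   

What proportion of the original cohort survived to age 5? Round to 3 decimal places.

0.082

l_5 = n_5/n_0 = 164/2000 = 0.082 → 0.082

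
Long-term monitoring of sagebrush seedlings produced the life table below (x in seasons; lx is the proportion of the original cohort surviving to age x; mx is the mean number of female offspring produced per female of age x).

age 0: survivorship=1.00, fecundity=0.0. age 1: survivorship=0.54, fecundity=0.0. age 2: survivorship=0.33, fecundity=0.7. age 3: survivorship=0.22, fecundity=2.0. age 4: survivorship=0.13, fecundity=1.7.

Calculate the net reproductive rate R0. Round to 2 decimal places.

lx·mx by age: 0, 0, 0.231, 0.44, 0.221
R0 = Σ lx·mx = 0.892 → 0.89

0.89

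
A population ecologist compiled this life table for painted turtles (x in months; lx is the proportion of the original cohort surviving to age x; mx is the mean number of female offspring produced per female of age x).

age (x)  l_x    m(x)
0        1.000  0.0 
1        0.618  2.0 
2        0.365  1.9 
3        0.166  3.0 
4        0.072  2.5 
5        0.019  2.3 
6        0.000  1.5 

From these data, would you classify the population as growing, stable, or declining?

R0 = Σ lx·mx = 0 + 1.236 + 0.6935 + 0.498 + 0.18 + 0.0437 + 0 = 2.6512
R0 > 1, so the population is growing.

growing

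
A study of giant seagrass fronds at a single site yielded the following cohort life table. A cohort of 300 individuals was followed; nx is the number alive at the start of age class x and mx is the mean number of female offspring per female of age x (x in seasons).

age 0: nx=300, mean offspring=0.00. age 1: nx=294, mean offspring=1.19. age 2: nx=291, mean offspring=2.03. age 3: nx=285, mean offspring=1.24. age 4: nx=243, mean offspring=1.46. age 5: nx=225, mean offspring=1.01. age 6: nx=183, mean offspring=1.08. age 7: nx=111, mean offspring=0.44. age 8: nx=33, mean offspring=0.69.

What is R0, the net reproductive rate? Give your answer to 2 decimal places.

lx = nx/n0 = nx/300: 1, 0.98, 0.97, 0.95, 0.81, 0.75, 0.61, 0.37, 0.11
lx·mx by age: 0, 1.1662, 1.9691, 1.178, 1.1826, 0.7575, 0.6588, 0.1628, 0.0759
R0 = Σ lx·mx = 7.1509 → 7.15

7.15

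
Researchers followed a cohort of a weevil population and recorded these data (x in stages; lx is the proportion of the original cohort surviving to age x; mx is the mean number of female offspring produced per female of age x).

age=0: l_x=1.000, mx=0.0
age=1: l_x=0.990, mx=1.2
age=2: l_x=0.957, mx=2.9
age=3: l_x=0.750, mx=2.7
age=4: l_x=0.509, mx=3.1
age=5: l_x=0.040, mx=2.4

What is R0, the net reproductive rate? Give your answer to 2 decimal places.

7.66

lx·mx by age: 0, 1.188, 2.7753, 2.025, 1.5779, 0.096
R0 = Σ lx·mx = 7.6622 → 7.66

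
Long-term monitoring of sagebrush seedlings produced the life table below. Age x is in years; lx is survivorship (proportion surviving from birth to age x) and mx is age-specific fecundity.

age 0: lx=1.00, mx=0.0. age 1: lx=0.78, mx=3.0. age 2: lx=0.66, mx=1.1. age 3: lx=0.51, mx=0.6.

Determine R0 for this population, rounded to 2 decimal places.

lx·mx by age: 0, 2.34, 0.726, 0.306
R0 = Σ lx·mx = 3.372 → 3.37

3.37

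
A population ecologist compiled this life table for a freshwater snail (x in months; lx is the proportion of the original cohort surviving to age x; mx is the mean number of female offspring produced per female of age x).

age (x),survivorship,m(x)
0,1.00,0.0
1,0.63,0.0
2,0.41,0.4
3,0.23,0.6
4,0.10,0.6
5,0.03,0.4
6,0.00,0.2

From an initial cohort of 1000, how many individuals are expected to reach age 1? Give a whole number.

630

Expected survivors = N0 · l_1 = 1000 × 0.63 = 630 → 630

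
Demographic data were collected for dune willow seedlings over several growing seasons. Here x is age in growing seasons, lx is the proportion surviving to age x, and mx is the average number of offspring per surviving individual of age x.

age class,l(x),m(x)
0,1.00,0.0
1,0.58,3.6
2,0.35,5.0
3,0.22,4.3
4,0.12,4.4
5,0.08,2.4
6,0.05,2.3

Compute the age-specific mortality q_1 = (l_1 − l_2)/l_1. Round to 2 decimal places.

0.40

q_1 = (l_1 − l_2) / l_1 = (0.58 − 0.35) / 0.58
     = 0.23 / 0.58 = 0.396552… → 0.40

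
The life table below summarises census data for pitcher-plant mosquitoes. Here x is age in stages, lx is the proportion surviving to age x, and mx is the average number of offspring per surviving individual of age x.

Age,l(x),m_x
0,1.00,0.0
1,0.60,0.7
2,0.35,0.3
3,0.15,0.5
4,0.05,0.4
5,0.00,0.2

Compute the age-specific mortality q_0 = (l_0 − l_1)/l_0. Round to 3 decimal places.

q_0 = (l_0 − l_1) / l_0 = (1 − 0.6) / 1
     = 0.4 / 1 = 0.4 → 0.400

0.400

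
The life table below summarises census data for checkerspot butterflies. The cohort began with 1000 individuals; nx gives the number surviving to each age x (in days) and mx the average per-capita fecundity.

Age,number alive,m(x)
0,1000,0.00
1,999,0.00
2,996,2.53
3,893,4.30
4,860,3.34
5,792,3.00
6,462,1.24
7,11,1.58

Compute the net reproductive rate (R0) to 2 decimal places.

12.20

lx = nx/n0 = nx/1000: 1, 0.999, 0.996, 0.893, 0.86, 0.792, 0.462, 0.011
lx·mx by age: 0, 0, 2.51988, 3.8399, 2.8724, 2.376, 0.57288, 0.01738
R0 = Σ lx·mx = 12.19844 → 12.20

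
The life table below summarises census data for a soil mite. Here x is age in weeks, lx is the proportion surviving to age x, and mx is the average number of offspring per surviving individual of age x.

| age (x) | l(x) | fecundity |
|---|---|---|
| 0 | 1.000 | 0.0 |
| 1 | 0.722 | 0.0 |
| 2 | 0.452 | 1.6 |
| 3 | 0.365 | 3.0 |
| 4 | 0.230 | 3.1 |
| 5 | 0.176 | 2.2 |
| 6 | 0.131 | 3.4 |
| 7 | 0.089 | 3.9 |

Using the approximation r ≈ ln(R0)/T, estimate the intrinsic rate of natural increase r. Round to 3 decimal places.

R0 = Σ lx·mx = 0 + 0 + 0.7232 + 1.095 + 0.713 + 0.3872 + 0.4454 + 0.3471 = 3.7109
Σ x·lx·mx = 14.6215; T = 14.6215/3.7109 = 3.94015…
r ≈ ln(R0)/T = ln(3.7109)/3.94015… = 0.3328… → 0.333

0.333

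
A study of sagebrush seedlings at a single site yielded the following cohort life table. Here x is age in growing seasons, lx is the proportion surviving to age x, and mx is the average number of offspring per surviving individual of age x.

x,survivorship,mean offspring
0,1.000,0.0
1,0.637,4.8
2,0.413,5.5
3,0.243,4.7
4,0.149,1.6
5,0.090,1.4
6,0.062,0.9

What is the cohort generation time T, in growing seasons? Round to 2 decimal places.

1.88

lx·mx: 0, 3.0576, 2.2715, 1.1421, 0.2384, 0.126, 0.0558 → R0 = 6.8914
x·lx·mx: 0, 3.0576, 4.543, 3.4263, 0.9536, 0.63, 0.3348 → Σ = 12.9453
T = 12.9453 / 6.8914 = 1.878472… → 1.88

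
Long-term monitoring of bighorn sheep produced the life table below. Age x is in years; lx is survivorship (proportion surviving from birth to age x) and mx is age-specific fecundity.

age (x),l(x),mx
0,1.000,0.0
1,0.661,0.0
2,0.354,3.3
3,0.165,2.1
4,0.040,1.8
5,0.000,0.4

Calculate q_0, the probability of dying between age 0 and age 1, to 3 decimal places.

q_0 = (l_0 − l_1) / l_0 = (1 − 0.661) / 1
     = 0.339 / 1 = 0.339 → 0.339

0.339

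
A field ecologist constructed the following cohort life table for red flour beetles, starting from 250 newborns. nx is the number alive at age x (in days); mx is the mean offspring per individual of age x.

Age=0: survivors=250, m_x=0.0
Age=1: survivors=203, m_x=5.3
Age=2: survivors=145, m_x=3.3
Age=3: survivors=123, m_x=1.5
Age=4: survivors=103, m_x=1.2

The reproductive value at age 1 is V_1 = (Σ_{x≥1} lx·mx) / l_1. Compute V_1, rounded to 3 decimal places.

lx = nx/n0 = nx/250: 1, 0.812, 0.58, 0.492, 0.412
lx·mx for x ≥ 1: 4.3036, 1.914, 0.738, 0.4944 → sum = 7.45
V_1 = 7.45 / l_1 = 7.45 / 0.812 = 9.174877… → 9.175

9.175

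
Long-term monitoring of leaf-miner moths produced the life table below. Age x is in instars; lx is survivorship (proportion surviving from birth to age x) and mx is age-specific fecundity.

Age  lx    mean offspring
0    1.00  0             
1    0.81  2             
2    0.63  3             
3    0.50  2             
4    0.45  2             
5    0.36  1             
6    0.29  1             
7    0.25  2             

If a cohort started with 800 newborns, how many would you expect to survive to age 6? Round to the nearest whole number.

Expected survivors = N0 · l_6 = 800 × 0.29 = 232 → 232

232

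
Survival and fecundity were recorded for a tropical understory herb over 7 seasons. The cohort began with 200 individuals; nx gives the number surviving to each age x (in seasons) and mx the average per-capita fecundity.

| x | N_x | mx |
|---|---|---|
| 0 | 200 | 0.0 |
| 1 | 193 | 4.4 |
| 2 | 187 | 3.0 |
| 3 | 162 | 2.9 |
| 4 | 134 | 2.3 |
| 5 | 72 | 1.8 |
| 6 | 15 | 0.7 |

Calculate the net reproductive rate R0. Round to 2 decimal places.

lx = nx/n0 = nx/200: 1, 0.965, 0.935, 0.81, 0.67, 0.36, 0.075
lx·mx by age: 0, 4.246, 2.805, 2.349, 1.541, 0.648, 0.0525
R0 = Σ lx·mx = 11.6415 → 11.64

11.64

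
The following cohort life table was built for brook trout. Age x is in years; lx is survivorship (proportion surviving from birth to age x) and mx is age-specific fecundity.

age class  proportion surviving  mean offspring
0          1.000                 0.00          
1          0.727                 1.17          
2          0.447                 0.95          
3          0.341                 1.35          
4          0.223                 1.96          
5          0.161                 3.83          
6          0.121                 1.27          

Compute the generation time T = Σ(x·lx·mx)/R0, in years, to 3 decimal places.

lx·mx: 0, 0.85059, 0.42465, 0.46035, 0.43708, 0.61663, 0.15367 → R0 = 2.94297
x·lx·mx: 0, 0.85059, 0.8493, 1.38105, 1.74832, 3.08315, 0.92202 → Σ = 8.83443
T = 8.83443 / 2.94297 = 3.001876… → 3.002

3.002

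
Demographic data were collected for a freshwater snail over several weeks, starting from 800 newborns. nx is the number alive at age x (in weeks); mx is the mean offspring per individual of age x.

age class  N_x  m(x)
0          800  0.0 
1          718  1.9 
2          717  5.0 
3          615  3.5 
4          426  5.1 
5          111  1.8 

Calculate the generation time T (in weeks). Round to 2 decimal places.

lx = nx/n0 = nx/800: 1, 0.8975, 0.89625, 0.76875, 0.5325, 0.13875
lx·mx: 0, 1.70525, 4.48125, 2.690625, 2.71575, 0.24975 → R0 = 11.842625
x·lx·mx: 0, 1.70525, 8.9625, 8.071875, 10.863, 1.24875 → Σ = 30.851375
T = 30.851375 / 11.842625 = 2.605113… → 2.61

2.61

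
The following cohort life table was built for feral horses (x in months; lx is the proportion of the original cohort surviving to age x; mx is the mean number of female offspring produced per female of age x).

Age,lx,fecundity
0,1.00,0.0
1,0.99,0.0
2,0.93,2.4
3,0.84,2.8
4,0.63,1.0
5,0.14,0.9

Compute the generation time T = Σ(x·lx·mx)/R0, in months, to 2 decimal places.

lx·mx: 0, 0, 2.232, 2.352, 0.63, 0.126 → R0 = 5.34
x·lx·mx: 0, 0, 4.464, 7.056, 2.52, 0.63 → Σ = 14.67
T = 14.67 / 5.34 = 2.747191… → 2.75

2.75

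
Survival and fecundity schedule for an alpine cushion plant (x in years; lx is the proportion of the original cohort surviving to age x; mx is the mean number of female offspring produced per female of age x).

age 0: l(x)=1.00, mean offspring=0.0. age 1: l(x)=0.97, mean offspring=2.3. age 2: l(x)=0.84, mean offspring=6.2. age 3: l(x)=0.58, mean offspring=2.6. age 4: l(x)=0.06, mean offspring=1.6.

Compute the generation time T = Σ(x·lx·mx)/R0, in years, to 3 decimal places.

lx·mx: 0, 2.231, 5.208, 1.508, 0.096 → R0 = 9.043
x·lx·mx: 0, 2.231, 10.416, 4.524, 0.384 → Σ = 17.555
T = 17.555 / 9.043 = 1.941281… → 1.941

1.941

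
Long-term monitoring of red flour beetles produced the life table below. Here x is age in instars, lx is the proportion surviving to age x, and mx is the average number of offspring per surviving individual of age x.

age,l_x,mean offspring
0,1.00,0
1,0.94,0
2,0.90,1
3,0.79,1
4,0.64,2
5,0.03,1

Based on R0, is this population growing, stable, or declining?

R0 = Σ lx·mx = 0 + 0 + 0.9 + 0.79 + 1.28 + 0.03 = 3
R0 > 1, so the population is growing.

growing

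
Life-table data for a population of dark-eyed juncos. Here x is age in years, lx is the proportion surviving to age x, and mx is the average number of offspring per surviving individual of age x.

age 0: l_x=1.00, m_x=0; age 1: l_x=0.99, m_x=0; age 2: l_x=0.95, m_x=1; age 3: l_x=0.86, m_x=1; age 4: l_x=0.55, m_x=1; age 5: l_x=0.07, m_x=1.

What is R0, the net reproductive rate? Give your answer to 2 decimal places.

lx·mx by age: 0, 0, 0.95, 0.86, 0.55, 0.07
R0 = Σ lx·mx = 2.43 → 2.43

2.43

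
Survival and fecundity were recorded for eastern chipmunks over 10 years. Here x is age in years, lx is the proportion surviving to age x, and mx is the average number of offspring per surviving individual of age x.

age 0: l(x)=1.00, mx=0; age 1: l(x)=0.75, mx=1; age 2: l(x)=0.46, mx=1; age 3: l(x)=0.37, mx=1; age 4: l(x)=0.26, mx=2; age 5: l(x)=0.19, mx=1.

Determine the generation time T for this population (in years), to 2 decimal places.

lx·mx: 0, 0.75, 0.46, 0.37, 0.52, 0.19 → R0 = 2.29
x·lx·mx: 0, 0.75, 0.92, 1.11, 2.08, 0.95 → Σ = 5.81
T = 5.81 / 2.29 = 2.537118… → 2.54

2.54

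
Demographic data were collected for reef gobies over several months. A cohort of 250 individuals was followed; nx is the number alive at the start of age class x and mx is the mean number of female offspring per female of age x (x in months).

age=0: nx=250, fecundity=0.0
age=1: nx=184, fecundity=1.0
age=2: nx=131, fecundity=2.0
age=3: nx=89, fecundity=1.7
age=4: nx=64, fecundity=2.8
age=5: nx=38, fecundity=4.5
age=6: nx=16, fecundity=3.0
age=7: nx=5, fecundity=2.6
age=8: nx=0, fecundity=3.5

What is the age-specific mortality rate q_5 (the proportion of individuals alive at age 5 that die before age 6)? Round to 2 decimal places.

0.58

lx = nx/n0 = nx/250: 1, 0.736, 0.524, 0.356, 0.256, 0.152, 0.064, 0.02, 0
q_5 = (l_5 − l_6) / l_5 = (0.152 − 0.064) / 0.152
     = 0.088 / 0.152 = 0.578947… → 0.58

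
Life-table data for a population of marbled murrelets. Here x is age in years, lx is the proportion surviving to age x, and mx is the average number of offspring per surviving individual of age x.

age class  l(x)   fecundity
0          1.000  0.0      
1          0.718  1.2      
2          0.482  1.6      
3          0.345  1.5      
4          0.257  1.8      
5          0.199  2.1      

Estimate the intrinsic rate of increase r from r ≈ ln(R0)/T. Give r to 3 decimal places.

0.426

R0 = Σ lx·mx = 0 + 0.8616 + 0.7712 + 0.5175 + 0.4626 + 0.4179 = 3.0308
Σ x·lx·mx = 7.8964; T = 7.8964/3.0308 = 2.60538…
r ≈ ln(R0)/T = ln(3.0308)/2.60538… = 0.42559… → 0.426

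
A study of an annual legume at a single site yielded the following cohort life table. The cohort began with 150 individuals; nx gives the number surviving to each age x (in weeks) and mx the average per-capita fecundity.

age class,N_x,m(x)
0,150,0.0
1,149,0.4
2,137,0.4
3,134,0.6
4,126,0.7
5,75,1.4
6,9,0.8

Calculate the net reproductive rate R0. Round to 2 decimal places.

lx = nx/n0 = nx/150: 1, 0.99333…, 0.91333…, 0.89333…, 0.84, 0.5, 0.06
lx·mx by age: 0, 0.397333…, 0.365333…, 0.536…, 0.588, 0.7, 0.048
R0 = Σ lx·mx = 2.634667… → 2.63

2.63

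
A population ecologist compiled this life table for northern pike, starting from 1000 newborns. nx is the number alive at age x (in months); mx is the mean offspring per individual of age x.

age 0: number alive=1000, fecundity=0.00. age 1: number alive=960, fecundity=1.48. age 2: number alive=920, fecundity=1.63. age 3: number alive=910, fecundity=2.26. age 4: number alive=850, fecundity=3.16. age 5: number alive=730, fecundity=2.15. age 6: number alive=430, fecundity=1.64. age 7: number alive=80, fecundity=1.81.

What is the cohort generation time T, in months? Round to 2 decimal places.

lx = nx/n0 = nx/1000: 1, 0.96, 0.92, 0.91, 0.85, 0.73, 0.43, 0.08
lx·mx: 0, 1.4208, 1.4996, 2.0566, 2.686, 1.5695, 0.7052, 0.1448 → R0 = 10.0825
x·lx·mx: 0, 1.4208, 2.9992, 6.1698, 10.744, 7.8475, 4.2312, 1.0136 → Σ = 34.4261
T = 34.4261 / 10.0825 = 3.414441… → 3.41

3.41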